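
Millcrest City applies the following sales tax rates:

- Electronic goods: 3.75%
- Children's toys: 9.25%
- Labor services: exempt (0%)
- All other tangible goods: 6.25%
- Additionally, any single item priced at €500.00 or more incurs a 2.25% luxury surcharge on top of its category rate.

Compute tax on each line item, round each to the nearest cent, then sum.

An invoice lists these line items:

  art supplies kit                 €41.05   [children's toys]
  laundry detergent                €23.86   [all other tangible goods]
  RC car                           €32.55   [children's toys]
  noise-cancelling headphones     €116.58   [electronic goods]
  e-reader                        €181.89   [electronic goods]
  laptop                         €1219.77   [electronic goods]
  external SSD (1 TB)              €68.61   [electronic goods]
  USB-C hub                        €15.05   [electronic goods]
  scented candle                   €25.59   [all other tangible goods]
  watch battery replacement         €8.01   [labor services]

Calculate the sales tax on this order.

€97.41

Art supplies kit €41.05: children's toys → 9.25% → €3.80
Laundry detergent €23.86: all other tangible goods → 6.25% → €1.49
RC car €32.55: children's toys → 9.25% → €3.01
Noise-cancelling headphones €116.58: electronic goods → 3.75% → €4.37
E-reader €181.89: electronic goods → 3.75% → €6.82
Laptop €1219.77: electronic goods → 3.75% + 2.25% surcharge = 6% → €73.19
External SSD (1 TB) €68.61: electronic goods → 3.75% → €2.57
USB-C hub €15.05: electronic goods → 3.75% → €0.56
Scented candle €25.59: all other tangible goods → 6.25% → €1.60
Watch battery replacement €8.01: labor services → 0% → €0.00
Total tax = €3.80 + €1.49 + €3.01 + €4.37 + €6.82 + €73.19 + €2.57 + €0.56 + €1.60 = €97.41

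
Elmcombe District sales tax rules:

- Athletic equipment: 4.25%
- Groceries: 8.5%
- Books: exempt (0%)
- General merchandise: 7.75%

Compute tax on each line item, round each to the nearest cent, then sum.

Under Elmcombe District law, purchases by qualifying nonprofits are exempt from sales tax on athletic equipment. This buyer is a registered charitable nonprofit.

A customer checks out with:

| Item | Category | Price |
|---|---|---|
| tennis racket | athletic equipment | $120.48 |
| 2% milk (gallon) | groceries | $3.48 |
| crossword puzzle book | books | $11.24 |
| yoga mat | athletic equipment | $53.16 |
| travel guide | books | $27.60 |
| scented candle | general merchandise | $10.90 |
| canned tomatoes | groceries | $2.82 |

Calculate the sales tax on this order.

Tennis racket $120.48: athletic equipment, buyer-exempt → 0% → $0.00
2% milk (gallon) $3.48: groceries → 8.5% → $0.30
Crossword puzzle book $11.24: books → 0% → $0.00
Yoga mat $53.16: athletic equipment, buyer-exempt → 0% → $0.00
Travel guide $27.60: books → 0% → $0.00
Scented candle $10.90: general merchandise → 7.75% → $0.84
Canned tomatoes $2.82: groceries → 8.5% → $0.24
Total tax = $0.30 + $0.84 + $0.24 = $1.38

$1.38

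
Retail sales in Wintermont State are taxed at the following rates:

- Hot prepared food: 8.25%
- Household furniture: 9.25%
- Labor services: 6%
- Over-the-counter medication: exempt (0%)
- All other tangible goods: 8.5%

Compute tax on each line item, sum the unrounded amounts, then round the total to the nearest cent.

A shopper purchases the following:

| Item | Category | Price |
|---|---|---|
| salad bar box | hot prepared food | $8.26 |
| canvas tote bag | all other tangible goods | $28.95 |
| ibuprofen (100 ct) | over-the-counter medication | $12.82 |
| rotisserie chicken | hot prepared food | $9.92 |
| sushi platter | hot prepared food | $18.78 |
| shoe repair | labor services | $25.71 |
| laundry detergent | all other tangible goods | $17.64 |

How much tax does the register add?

Salad bar box $8.26: hot prepared food → 8.25% → $0.68145
Canvas tote bag $28.95: all other tangible goods → 8.5% → $2.46075
Ibuprofen (100 ct) $12.82: over-the-counter medication → 0% → $0.00
Rotisserie chicken $9.92: hot prepared food → 8.25% → $0.8184
Sushi platter $18.78: hot prepared food → 8.25% → $1.54935
Shoe repair $25.71: labor services → 6% → $1.5426
Laundry detergent $17.64: all other tangible goods → 8.5% → $1.4994
Unrounded tax sum = $8.55195 → $8.55

$8.55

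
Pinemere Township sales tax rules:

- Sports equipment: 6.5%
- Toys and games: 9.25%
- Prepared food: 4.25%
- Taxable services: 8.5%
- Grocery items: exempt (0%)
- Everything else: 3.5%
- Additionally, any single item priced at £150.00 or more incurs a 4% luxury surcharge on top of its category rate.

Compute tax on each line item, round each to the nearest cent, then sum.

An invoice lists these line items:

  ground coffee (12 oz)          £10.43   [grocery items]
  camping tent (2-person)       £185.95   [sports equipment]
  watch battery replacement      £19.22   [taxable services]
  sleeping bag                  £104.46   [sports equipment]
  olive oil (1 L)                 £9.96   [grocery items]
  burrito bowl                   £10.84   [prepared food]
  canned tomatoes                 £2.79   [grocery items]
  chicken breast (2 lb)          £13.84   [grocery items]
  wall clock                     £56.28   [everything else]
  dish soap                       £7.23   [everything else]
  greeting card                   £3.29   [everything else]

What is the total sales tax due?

Ground coffee (12 oz) £10.43: grocery items → 0% → £0.00
Camping tent (2-person) £185.95: sports equipment → 6.5% + 4% surcharge = 10.5% → £19.52
Watch battery replacement £19.22: taxable services → 8.5% → £1.63
Sleeping bag £104.46: sports equipment → 6.5% → £6.79
Olive oil (1 L) £9.96: grocery items → 0% → £0.00
Burrito bowl £10.84: prepared food → 4.25% → £0.46
Canned tomatoes £2.79: grocery items → 0% → £0.00
Chicken breast (2 lb) £13.84: grocery items → 0% → £0.00
Wall clock £56.28: everything else → 3.5% → £1.97
Dish soap £7.23: everything else → 3.5% → £0.25
Greeting card £3.29: everything else → 3.5% → £0.12
Total tax = £19.52 + £1.63 + £6.79 + £0.46 + £1.97 + £0.25 + £0.12 = £30.74

£30.74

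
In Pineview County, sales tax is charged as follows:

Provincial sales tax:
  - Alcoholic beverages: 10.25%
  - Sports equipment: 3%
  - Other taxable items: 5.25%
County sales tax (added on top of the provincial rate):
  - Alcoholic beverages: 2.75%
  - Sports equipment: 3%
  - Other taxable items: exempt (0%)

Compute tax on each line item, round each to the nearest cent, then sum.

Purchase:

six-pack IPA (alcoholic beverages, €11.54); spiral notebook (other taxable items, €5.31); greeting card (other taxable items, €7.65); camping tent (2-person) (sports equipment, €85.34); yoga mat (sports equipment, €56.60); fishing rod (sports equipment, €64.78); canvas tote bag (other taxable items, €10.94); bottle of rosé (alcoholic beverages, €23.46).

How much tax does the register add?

€18.21

Six-pack IPA €11.54: alcoholic beverages → 10.25% + 2.75% county = 13% → €1.50
Spiral notebook €5.31: other taxable items → 5.25% + 0% county = 5.25% → €0.28
Greeting card €7.65: other taxable items → 5.25% + 0% county = 5.25% → €0.40
Camping tent (2-person) €85.34: sports equipment → 3% + 3% county = 6% → €5.12
Yoga mat €56.60: sports equipment → 3% + 3% county = 6% → €3.40
Fishing rod €64.78: sports equipment → 3% + 3% county = 6% → €3.89
Canvas tote bag €10.94: other taxable items → 5.25% + 0% county = 5.25% → €0.57
Bottle of rosé €23.46: alcoholic beverages → 10.25% + 2.75% county = 13% → €3.05
Total tax = €1.50 + €0.28 + €0.40 + €5.12 + €3.40 + €3.89 + €0.57 + €3.05 = €18.21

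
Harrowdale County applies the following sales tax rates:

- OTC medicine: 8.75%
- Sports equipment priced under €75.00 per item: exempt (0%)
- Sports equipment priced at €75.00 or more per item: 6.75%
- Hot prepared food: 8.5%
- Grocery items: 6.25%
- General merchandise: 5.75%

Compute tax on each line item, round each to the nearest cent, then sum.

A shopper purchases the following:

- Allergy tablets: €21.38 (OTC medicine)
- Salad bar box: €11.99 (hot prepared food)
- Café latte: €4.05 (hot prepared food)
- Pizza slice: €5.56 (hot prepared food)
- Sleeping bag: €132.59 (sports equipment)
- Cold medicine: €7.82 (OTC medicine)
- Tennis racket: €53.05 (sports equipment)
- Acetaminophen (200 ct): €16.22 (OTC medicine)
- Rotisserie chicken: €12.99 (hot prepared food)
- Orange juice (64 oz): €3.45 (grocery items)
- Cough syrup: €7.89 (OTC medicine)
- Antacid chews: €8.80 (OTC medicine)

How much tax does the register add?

€17.53

Allergy tablets €21.38: OTC medicine → 8.75% → €1.87
Salad bar box €11.99: hot prepared food → 8.5% → €1.02
Café latte €4.05: hot prepared food → 8.5% → €0.34
Pizza slice €5.56: hot prepared food → 8.5% → €0.47
Sleeping bag €132.59: sports equipment, €75.00 or more → 6.75% → €8.95
Cold medicine €7.82: OTC medicine → 8.75% → €0.68
Tennis racket €53.05: sports equipment, under €75.00 → 0% → €0.00
Acetaminophen (200 ct) €16.22: OTC medicine → 8.75% → €1.42
Rotisserie chicken €12.99: hot prepared food → 8.5% → €1.10
Orange juice (64 oz) €3.45: grocery items → 6.25% → €0.22
Cough syrup €7.89: OTC medicine → 8.75% → €0.69
Antacid chews €8.80: OTC medicine → 8.75% → €0.77
Total tax = €1.87 + €1.02 + €0.34 + €0.47 + €8.95 + €0.68 + €1.42 + €1.10 + €0.22 + €0.69 + €0.77 = €17.53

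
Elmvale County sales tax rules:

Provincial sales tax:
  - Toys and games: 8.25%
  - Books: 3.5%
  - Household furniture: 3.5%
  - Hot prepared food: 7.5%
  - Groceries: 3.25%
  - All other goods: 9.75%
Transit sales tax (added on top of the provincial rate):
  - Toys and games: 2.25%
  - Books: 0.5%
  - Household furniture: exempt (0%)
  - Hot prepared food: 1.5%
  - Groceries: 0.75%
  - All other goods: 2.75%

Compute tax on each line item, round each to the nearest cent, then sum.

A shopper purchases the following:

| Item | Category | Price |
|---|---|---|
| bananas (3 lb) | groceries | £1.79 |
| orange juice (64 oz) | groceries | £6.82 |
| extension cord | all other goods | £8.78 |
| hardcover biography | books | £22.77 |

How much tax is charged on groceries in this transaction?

Bananas (3 lb) £1.79: groceries → 3.25% + 0.75% transit = 4% → £0.07
Orange juice (64 oz) £6.82: groceries → 3.25% + 0.75% transit = 4% → £0.27
Tax on groceries = £0.07 + £0.27 = £0.34

£0.34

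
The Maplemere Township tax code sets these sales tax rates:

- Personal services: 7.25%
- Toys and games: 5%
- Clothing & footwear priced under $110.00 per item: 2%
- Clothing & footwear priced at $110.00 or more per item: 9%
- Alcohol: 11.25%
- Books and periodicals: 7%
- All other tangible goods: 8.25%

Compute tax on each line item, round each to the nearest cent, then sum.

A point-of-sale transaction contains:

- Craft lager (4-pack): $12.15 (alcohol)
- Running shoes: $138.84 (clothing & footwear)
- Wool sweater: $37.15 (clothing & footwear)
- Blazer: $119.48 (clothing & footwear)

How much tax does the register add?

Craft lager (4-pack) $12.15: alcohol → 11.25% → $1.37
Running shoes $138.84: clothing & footwear, $110.00 or more → 9% → $12.50
Wool sweater $37.15: clothing & footwear, under $110.00 → 2% → $0.74
Blazer $119.48: clothing & footwear, $110.00 or more → 9% → $10.75
Total tax = $1.37 + $12.50 + $0.74 + $10.75 = $25.36

$25.36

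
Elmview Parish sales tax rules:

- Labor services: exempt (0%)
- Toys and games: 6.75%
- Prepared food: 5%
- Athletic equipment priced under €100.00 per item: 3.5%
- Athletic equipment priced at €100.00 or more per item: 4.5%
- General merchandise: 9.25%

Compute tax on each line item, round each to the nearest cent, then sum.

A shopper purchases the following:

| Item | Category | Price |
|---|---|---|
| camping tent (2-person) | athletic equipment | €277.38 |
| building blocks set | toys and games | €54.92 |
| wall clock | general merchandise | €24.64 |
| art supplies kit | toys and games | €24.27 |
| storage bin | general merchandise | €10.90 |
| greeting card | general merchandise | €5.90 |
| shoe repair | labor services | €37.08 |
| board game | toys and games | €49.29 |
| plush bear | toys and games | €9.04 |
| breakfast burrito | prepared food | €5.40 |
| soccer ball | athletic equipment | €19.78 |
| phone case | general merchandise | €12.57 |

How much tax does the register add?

€27.73

Camping tent (2-person) €277.38: athletic equipment, €100.00 or more → 4.5% → €12.48
Building blocks set €54.92: toys and games → 6.75% → €3.71
Wall clock €24.64: general merchandise → 9.25% → €2.28
Art supplies kit €24.27: toys and games → 6.75% → €1.64
Storage bin €10.90: general merchandise → 9.25% → €1.01
Greeting card €5.90: general merchandise → 9.25% → €0.55
Shoe repair €37.08: labor services → 0% → €0.00
Board game €49.29: toys and games → 6.75% → €3.33
Plush bear €9.04: toys and games → 6.75% → €0.61
Breakfast burrito €5.40: prepared food → 5% → €0.27
Soccer ball €19.78: athletic equipment, under €100.00 → 3.5% → €0.69
Phone case €12.57: general merchandise → 9.25% → €1.16
Total tax = €12.48 + €3.71 + €2.28 + €1.64 + €1.01 + €0.55 + €3.33 + €0.61 + €0.27 + €0.69 + €1.16 = €27.73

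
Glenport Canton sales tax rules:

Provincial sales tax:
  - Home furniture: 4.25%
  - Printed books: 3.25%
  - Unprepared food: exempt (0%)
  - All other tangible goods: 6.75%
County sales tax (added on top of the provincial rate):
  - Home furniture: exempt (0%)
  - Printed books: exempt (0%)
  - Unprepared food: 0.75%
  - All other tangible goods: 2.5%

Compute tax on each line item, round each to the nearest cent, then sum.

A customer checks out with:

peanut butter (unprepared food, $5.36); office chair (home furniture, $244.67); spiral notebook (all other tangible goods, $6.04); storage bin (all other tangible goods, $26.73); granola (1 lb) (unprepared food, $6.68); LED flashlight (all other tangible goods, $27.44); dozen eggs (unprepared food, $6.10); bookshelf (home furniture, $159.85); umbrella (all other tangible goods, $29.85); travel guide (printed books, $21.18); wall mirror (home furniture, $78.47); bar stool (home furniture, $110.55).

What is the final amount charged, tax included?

$757.30

Peanut butter $5.36: unprepared food → 0% + 0.75% county = 0.75% → $0.04
Office chair $244.67: home furniture → 4.25% + 0% county = 4.25% → $10.40
Spiral notebook $6.04: all other tangible goods → 6.75% + 2.5% county = 9.25% → $0.56
Storage bin $26.73: all other tangible goods → 6.75% + 2.5% county = 9.25% → $2.47
Granola (1 lb) $6.68: unprepared food → 0% + 0.75% county = 0.75% → $0.05
LED flashlight $27.44: all other tangible goods → 6.75% + 2.5% county = 9.25% → $2.54
Dozen eggs $6.10: unprepared food → 0% + 0.75% county = 0.75% → $0.05
Bookshelf $159.85: home furniture → 4.25% + 0% county = 4.25% → $6.79
Umbrella $29.85: all other tangible goods → 6.75% + 2.5% county = 9.25% → $2.76
Travel guide $21.18: printed books → 3.25% + 0% county = 3.25% → $0.69
Wall mirror $78.47: home furniture → 4.25% + 0% county = 4.25% → $3.33
Bar stool $110.55: home furniture → 4.25% + 0% county = 4.25% → $4.70
Subtotal = $722.92; tax = $34.38; total due = $757.30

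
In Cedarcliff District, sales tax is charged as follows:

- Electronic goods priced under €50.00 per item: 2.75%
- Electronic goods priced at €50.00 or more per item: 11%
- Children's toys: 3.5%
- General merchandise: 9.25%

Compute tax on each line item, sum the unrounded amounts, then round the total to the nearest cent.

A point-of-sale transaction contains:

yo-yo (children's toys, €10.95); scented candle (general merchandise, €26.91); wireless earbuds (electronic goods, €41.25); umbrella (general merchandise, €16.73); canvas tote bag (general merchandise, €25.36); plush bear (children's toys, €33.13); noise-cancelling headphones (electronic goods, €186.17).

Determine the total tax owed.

€29.54

Yo-yo €10.95: children's toys → 3.5% → €0.38325
Scented candle €26.91: general merchandise → 9.25% → €2.489175
Wireless earbuds €41.25: electronic goods, under €50.00 → 2.75% → €1.134375
Umbrella €16.73: general merchandise → 9.25% → €1.547525
Canvas tote bag €25.36: general merchandise → 9.25% → €2.3458
Plush bear €33.13: children's toys → 3.5% → €1.15955
Noise-cancelling headphones €186.17: electronic goods, €50.00 or more → 11% → €20.4787
Unrounded tax sum = €29.538375 → €29.54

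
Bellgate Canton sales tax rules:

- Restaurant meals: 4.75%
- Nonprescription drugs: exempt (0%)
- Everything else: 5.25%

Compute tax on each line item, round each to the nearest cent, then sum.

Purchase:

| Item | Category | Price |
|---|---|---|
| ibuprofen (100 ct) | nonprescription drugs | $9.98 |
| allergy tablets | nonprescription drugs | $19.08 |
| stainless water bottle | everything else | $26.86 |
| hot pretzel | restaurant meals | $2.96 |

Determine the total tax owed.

Ibuprofen (100 ct) $9.98: nonprescription drugs → 0% → $0.00
Allergy tablets $19.08: nonprescription drugs → 0% → $0.00
Stainless water bottle $26.86: everything else → 5.25% → $1.41
Hot pretzel $2.96: restaurant meals → 4.75% → $0.14
Total tax = $1.41 + $0.14 = $1.55

$1.55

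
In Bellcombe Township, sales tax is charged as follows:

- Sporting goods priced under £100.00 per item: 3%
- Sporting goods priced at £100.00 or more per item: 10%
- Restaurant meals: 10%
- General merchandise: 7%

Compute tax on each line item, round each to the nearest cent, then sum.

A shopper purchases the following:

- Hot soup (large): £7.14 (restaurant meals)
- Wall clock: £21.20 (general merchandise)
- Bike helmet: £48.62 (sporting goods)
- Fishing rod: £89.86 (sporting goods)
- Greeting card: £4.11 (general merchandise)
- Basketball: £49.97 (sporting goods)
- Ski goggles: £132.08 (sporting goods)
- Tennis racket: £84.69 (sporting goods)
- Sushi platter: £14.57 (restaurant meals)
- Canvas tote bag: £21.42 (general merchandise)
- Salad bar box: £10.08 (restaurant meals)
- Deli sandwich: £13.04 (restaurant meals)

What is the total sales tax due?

Hot soup (large) £7.14: restaurant meals → 10% → £0.71
Wall clock £21.20: general merchandise → 7% → £1.48
Bike helmet £48.62: sporting goods, under £100.00 → 3% → £1.46
Fishing rod £89.86: sporting goods, under £100.00 → 3% → £2.70
Greeting card £4.11: general merchandise → 7% → £0.29
Basketball £49.97: sporting goods, under £100.00 → 3% → £1.50
Ski goggles £132.08: sporting goods, £100.00 or more → 10% → £13.21
Tennis racket £84.69: sporting goods, under £100.00 → 3% → £2.54
Sushi platter £14.57: restaurant meals → 10% → £1.46
Canvas tote bag £21.42: general merchandise → 7% → £1.50
Salad bar box £10.08: restaurant meals → 10% → £1.01
Deli sandwich £13.04: restaurant meals → 10% → £1.30
Total tax = £0.71 + £1.48 + £1.46 + £2.70 + £0.29 + £1.50 + £13.21 + £2.54 + £1.46 + £1.50 + £1.01 + £1.30 = £29.16

£29.16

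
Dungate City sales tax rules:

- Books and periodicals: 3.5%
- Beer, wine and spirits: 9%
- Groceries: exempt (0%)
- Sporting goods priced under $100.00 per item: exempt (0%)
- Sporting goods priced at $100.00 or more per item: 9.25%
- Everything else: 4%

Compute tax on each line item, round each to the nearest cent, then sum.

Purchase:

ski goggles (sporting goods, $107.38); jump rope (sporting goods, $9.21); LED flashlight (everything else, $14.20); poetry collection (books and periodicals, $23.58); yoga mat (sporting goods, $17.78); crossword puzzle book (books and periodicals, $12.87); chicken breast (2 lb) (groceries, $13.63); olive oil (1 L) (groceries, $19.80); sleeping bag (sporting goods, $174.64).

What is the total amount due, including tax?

$421.02

Ski goggles $107.38: sporting goods, $100.00 or more → 9.25% → $9.93
Jump rope $9.21: sporting goods, under $100.00 → 0% → $0.00
LED flashlight $14.20: everything else → 4% → $0.57
Poetry collection $23.58: books and periodicals → 3.5% → $0.83
Yoga mat $17.78: sporting goods, under $100.00 → 0% → $0.00
Crossword puzzle book $12.87: books and periodicals → 3.5% → $0.45
Chicken breast (2 lb) $13.63: groceries → 0% → $0.00
Olive oil (1 L) $19.80: groceries → 0% → $0.00
Sleeping bag $174.64: sporting goods, $100.00 or more → 9.25% → $16.15
Subtotal = $393.09; tax = $27.93; total due = $421.02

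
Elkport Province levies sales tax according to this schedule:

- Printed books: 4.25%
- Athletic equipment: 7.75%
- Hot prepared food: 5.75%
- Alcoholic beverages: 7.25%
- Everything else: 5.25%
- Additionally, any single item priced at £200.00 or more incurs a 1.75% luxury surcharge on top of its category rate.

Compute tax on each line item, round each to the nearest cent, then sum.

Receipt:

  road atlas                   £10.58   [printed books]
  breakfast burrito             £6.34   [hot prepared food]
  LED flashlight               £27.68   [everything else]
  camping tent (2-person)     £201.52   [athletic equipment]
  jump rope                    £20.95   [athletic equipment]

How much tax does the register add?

Road atlas £10.58: printed books → 4.25% → £0.45
Breakfast burrito £6.34: hot prepared food → 5.75% → £0.36
LED flashlight £27.68: everything else → 5.25% → £1.45
Camping tent (2-person) £201.52: athletic equipment → 7.75% + 1.75% surcharge = 9.5% → £19.14
Jump rope £20.95: athletic equipment → 7.75% → £1.62
Total tax = £0.45 + £0.36 + £1.45 + £19.14 + £1.62 = £23.02

£23.02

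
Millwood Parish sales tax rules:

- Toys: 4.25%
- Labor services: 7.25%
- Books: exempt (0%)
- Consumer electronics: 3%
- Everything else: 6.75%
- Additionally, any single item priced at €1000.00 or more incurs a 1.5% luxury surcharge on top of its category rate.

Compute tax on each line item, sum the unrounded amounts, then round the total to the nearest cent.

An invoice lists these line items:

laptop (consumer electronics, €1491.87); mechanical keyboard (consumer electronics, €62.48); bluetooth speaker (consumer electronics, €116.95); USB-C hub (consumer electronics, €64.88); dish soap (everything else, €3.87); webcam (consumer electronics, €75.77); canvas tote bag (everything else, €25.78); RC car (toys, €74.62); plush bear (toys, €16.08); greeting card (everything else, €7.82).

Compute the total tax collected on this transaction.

Laptop €1491.87: consumer electronics → 3% + 1.5% surcharge = 4.5% → €67.13415
Mechanical keyboard €62.48: consumer electronics → 3% → €1.8744
Bluetooth speaker €116.95: consumer electronics → 3% → €3.5085
USB-C hub €64.88: consumer electronics → 3% → €1.9464
Dish soap €3.87: everything else → 6.75% → €0.261225
Webcam €75.77: consumer electronics → 3% → €2.2731
Canvas tote bag €25.78: everything else → 6.75% → €1.74015
RC car €74.62: toys → 4.25% → €3.17135
Plush bear €16.08: toys → 4.25% → €0.6834
Greeting card €7.82: everything else → 6.75% → €0.52785
Unrounded tax sum = €83.120525 → €83.12

€83.12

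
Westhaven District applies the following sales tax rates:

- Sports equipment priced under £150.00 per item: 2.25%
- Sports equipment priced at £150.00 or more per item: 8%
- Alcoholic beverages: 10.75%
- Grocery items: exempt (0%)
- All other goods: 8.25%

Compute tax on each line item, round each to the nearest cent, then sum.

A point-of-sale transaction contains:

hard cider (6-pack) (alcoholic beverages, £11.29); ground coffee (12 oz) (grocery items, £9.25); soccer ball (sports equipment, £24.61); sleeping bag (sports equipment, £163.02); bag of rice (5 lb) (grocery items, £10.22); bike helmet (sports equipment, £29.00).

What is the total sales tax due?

£15.45

Hard cider (6-pack) £11.29: alcoholic beverages → 10.75% → £1.21
Ground coffee (12 oz) £9.25: grocery items → 0% → £0.00
Soccer ball £24.61: sports equipment, under £150.00 → 2.25% → £0.55
Sleeping bag £163.02: sports equipment, £150.00 or more → 8% → £13.04
Bag of rice (5 lb) £10.22: grocery items → 0% → £0.00
Bike helmet £29.00: sports equipment, under £150.00 → 2.25% → £0.65
Total tax = £1.21 + £0.55 + £13.04 + £0.65 = £15.45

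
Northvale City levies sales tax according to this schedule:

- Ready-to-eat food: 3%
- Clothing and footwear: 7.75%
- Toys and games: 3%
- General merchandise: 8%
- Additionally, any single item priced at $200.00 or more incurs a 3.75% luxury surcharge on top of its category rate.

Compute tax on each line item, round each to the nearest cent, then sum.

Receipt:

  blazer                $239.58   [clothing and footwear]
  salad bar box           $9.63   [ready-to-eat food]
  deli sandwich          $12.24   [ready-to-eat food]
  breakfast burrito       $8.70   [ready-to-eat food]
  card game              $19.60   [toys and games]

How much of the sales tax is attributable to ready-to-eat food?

Salad bar box $9.63: ready-to-eat food → 3% → $0.29
Deli sandwich $12.24: ready-to-eat food → 3% → $0.37
Breakfast burrito $8.70: ready-to-eat food → 3% → $0.26
Tax on ready-to-eat food = $0.29 + $0.37 + $0.26 = $0.92

$0.92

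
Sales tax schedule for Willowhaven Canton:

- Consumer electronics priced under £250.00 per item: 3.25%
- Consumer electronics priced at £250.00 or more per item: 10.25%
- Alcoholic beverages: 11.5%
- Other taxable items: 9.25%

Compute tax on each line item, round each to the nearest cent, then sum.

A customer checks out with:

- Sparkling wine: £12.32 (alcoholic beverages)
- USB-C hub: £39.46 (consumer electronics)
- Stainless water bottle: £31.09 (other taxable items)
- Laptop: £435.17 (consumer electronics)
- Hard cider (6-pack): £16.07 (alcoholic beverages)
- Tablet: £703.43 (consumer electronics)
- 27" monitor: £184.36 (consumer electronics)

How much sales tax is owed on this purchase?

£130.12

Sparkling wine £12.32: alcoholic beverages → 11.5% → £1.42
USB-C hub £39.46: consumer electronics, under £250.00 → 3.25% → £1.28
Stainless water bottle £31.09: other taxable items → 9.25% → £2.88
Laptop £435.17: consumer electronics, £250.00 or more → 10.25% → £44.60
Hard cider (6-pack) £16.07: alcoholic beverages → 11.5% → £1.85
Tablet £703.43: consumer electronics, £250.00 or more → 10.25% → £72.10
27" monitor £184.36: consumer electronics, under £250.00 → 3.25% → £5.99
Total tax = £1.42 + £1.28 + £2.88 + £44.60 + £1.85 + £72.10 + £5.99 = £130.12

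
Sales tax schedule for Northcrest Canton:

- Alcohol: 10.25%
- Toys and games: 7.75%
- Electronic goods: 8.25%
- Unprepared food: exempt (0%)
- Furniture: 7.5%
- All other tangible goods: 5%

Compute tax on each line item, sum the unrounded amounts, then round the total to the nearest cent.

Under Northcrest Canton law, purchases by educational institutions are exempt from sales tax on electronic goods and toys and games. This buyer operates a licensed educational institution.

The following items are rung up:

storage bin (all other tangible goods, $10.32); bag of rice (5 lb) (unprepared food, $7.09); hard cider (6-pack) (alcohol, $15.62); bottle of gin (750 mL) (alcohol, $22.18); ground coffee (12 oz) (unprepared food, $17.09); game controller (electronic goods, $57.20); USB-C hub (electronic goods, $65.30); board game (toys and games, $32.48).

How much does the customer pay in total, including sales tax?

$231.67

Storage bin $10.32: all other tangible goods → 5% → $0.516
Bag of rice (5 lb) $7.09: unprepared food → 0% → $0.00
Hard cider (6-pack) $15.62: alcohol → 10.25% → $1.60105
Bottle of gin (750 mL) $22.18: alcohol → 10.25% → $2.27345
Ground coffee (12 oz) $17.09: unprepared food → 0% → $0.00
Game controller $57.20: electronic goods, buyer-exempt → 0% → $0.00
USB-C hub $65.30: electronic goods, buyer-exempt → 0% → $0.00
Board game $32.48: toys and games, buyer-exempt → 0% → $0.00
Subtotal = $227.28; unrounded tax = $4.3905 → $4.39; total due = $231.67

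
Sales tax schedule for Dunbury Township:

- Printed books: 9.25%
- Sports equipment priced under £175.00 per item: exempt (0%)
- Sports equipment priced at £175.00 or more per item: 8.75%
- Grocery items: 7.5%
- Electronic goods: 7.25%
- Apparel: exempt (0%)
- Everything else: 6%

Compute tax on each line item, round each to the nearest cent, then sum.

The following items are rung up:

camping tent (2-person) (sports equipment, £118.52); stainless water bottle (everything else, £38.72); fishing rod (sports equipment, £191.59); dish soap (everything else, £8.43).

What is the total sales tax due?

Camping tent (2-person) £118.52: sports equipment, under £175.00 → 0% → £0.00
Stainless water bottle £38.72: everything else → 6% → £2.32
Fishing rod £191.59: sports equipment, £175.00 or more → 8.75% → £16.76
Dish soap £8.43: everything else → 6% → £0.51
Total tax = £2.32 + £16.76 + £0.51 = £19.59

£19.59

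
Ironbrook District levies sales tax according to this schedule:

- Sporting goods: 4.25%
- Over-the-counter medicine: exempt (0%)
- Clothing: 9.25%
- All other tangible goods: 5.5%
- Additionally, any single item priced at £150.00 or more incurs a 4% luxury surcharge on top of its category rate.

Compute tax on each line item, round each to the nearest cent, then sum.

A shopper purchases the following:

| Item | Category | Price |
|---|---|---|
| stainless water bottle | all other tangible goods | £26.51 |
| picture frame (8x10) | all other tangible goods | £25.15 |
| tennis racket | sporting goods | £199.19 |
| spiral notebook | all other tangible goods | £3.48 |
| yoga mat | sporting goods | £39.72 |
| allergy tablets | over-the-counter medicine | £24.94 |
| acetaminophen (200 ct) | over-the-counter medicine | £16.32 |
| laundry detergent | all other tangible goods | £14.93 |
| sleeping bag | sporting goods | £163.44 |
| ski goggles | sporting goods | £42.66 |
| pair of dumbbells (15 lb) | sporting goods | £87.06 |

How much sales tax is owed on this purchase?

£40.96

Stainless water bottle £26.51: all other tangible goods → 5.5% → £1.46
Picture frame (8x10) £25.15: all other tangible goods → 5.5% → £1.38
Tennis racket £199.19: sporting goods → 4.25% + 4% surcharge = 8.25% → £16.43
Spiral notebook £3.48: all other tangible goods → 5.5% → £0.19
Yoga mat £39.72: sporting goods → 4.25% → £1.69
Allergy tablets £24.94: over-the-counter medicine → 0% → £0.00
Acetaminophen (200 ct) £16.32: over-the-counter medicine → 0% → £0.00
Laundry detergent £14.93: all other tangible goods → 5.5% → £0.82
Sleeping bag £163.44: sporting goods → 4.25% + 4% surcharge = 8.25% → £13.48
Ski goggles £42.66: sporting goods → 4.25% → £1.81
Pair of dumbbells (15 lb) £87.06: sporting goods → 4.25% → £3.70
Total tax = £1.46 + £1.38 + £16.43 + £0.19 + £1.69 + £0.82 + £13.48 + £1.81 + £3.70 = £40.96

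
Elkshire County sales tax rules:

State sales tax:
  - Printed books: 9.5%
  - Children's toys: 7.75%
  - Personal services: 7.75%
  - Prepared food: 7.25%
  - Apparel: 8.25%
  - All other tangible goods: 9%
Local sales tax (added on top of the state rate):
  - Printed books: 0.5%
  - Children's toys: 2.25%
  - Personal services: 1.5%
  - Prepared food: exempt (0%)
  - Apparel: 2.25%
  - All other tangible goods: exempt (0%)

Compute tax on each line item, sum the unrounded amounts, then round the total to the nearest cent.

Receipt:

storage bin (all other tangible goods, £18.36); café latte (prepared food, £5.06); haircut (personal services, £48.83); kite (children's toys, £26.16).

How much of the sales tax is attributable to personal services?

Haircut £48.83: personal services → 7.75% + 1.5% local = 9.25% → £4.516775
Tax on personal services: unrounded sum = £4.516775 → £4.52

£4.52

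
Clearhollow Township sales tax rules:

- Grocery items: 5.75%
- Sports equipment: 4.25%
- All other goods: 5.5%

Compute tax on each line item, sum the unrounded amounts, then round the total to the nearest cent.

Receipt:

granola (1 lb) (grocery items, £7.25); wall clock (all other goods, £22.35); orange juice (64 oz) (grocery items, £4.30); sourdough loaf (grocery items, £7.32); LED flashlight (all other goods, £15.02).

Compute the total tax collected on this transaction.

Granola (1 lb) £7.25: grocery items → 5.75% → £0.416875
Wall clock £22.35: all other goods → 5.5% → £1.22925
Orange juice (64 oz) £4.30: grocery items → 5.75% → £0.24725
Sourdough loaf £7.32: grocery items → 5.75% → £0.4209
LED flashlight £15.02: all other goods → 5.5% → £0.8261
Unrounded tax sum = £3.140375 → £3.14

£3.14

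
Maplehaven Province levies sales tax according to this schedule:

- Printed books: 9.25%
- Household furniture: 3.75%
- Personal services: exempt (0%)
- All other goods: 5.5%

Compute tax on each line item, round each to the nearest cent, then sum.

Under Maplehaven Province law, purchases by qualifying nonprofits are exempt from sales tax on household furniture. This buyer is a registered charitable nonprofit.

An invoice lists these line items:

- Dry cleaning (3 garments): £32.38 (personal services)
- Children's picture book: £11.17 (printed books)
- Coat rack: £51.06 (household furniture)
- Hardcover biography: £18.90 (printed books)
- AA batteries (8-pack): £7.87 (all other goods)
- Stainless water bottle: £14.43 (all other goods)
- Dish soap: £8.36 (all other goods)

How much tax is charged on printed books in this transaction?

Children's picture book £11.17: printed books → 9.25% → £1.03
Hardcover biography £18.90: printed books → 9.25% → £1.75
Tax on printed books = £1.03 + £1.75 = £2.78

£2.78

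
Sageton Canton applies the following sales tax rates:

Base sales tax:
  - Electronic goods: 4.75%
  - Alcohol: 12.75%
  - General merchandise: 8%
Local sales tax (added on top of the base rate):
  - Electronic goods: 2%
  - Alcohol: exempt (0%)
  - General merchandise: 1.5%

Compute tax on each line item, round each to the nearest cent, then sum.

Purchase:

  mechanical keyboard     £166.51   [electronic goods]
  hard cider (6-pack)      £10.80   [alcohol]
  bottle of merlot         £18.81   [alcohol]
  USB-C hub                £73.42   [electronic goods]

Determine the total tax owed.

Mechanical keyboard £166.51: electronic goods → 4.75% + 2% local = 6.75% → £11.24
Hard cider (6-pack) £10.80: alcohol → 12.75% + 0% local = 12.75% → £1.38
Bottle of merlot £18.81: alcohol → 12.75% + 0% local = 12.75% → £2.40
USB-C hub £73.42: electronic goods → 4.75% + 2% local = 6.75% → £4.96
Total tax = £11.24 + £1.38 + £2.40 + £4.96 = £19.98

£19.98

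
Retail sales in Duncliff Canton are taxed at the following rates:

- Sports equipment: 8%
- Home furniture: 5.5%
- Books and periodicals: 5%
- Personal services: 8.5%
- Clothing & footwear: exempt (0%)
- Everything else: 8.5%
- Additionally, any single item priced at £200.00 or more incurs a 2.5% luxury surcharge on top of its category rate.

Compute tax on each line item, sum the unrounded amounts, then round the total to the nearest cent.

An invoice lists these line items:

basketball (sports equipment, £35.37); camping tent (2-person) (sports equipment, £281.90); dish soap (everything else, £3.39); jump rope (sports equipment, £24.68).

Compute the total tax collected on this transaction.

Basketball £35.37: sports equipment → 8% → £2.8296
Camping tent (2-person) £281.90: sports equipment → 8% + 2.5% surcharge = 10.5% → £29.5995
Dish soap £3.39: everything else → 8.5% → £0.28815
Jump rope £24.68: sports equipment → 8% → £1.9744
Unrounded tax sum = £34.69165 → £34.69

£34.69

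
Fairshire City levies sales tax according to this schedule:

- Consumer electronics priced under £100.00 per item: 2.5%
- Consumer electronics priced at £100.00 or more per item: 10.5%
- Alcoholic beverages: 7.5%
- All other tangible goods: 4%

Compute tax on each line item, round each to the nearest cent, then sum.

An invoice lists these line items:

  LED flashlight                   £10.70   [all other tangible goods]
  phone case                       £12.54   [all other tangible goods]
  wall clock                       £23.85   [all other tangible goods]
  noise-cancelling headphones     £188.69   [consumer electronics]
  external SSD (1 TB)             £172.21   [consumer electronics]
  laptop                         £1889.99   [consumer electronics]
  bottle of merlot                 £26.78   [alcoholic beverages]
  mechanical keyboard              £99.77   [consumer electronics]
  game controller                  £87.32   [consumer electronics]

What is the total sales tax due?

LED flashlight £10.70: all other tangible goods → 4% → £0.43
Phone case £12.54: all other tangible goods → 4% → £0.50
Wall clock £23.85: all other tangible goods → 4% → £0.95
Noise-cancelling headphones £188.69: consumer electronics, £100.00 or more → 10.5% → £19.81
External SSD (1 TB) £172.21: consumer electronics, £100.00 or more → 10.5% → £18.08
Laptop £1889.99: consumer electronics, £100.00 or more → 10.5% → £198.45
Bottle of merlot £26.78: alcoholic beverages → 7.5% → £2.01
Mechanical keyboard £99.77: consumer electronics, under £100.00 → 2.5% → £2.49
Game controller £87.32: consumer electronics, under £100.00 → 2.5% → £2.18
Total tax = £0.43 + £0.50 + £0.95 + £19.81 + £18.08 + £198.45 + £2.01 + £2.49 + £2.18 = £244.90

£244.90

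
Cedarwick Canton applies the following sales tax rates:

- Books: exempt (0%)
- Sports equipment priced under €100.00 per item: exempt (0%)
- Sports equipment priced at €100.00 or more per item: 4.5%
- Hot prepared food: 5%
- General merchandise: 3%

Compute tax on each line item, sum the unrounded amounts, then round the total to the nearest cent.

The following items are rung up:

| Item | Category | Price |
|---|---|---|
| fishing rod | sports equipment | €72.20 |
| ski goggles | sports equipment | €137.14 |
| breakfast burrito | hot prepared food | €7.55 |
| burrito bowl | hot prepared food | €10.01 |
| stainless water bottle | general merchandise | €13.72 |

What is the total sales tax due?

€7.46

Fishing rod €72.20: sports equipment, under €100.00 → 0% → €0.00
Ski goggles €137.14: sports equipment, €100.00 or more → 4.5% → €6.1713
Breakfast burrito €7.55: hot prepared food → 5% → €0.3775
Burrito bowl €10.01: hot prepared food → 5% → €0.5005
Stainless water bottle €13.72: general merchandise → 3% → €0.4116
Unrounded tax sum = €7.4609 → €7.46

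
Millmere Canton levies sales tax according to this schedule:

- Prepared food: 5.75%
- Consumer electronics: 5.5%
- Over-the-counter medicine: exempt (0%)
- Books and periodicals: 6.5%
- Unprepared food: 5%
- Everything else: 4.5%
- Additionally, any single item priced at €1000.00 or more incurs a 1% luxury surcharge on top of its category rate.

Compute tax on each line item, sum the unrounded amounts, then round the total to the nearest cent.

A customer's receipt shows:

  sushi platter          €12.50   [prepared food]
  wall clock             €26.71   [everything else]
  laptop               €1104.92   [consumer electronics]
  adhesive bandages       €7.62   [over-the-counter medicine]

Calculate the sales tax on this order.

€73.74

Sushi platter €12.50: prepared food → 5.75% → €0.71875
Wall clock €26.71: everything else → 4.5% → €1.20195
Laptop €1104.92: consumer electronics → 5.5% + 1% surcharge = 6.5% → €71.8198
Adhesive bandages €7.62: over-the-counter medicine → 0% → €0.00
Unrounded tax sum = €73.7405 → €73.74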